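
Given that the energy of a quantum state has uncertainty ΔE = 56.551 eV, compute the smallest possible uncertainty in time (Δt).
5.820 as

Using the energy-time uncertainty principle:
ΔEΔt ≥ ℏ/2

The minimum uncertainty in time is:
Δt_min = ℏ/(2ΔE)
Δt_min = (1.055e-34 J·s) / (2 × 9.060e-18 J)
Δt_min = 5.820e-18 s = 5.820 as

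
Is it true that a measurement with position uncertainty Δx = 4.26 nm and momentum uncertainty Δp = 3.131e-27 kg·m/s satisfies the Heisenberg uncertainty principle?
No, it violates the uncertainty principle (impossible measurement).

Calculate the product ΔxΔp:
ΔxΔp = (4.260e-09 m) × (3.131e-27 kg·m/s)
ΔxΔp = 1.334e-35 J·s

Compare to the minimum allowed value ℏ/2:
ℏ/2 = 5.273e-35 J·s

Since ΔxΔp = 1.334e-35 J·s < 5.273e-35 J·s = ℏ/2,
the measurement violates the uncertainty principle.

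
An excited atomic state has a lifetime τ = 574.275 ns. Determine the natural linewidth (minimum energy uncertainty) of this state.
573.081 peV

Using the energy-time uncertainty principle:
ΔEΔt ≥ ℏ/2

The lifetime τ represents the time uncertainty Δt.
The natural linewidth (minimum energy uncertainty) is:

ΔE = ℏ/(2τ)
ΔE = (1.055e-34 J·s) / (2 × 5.743e-07 s)
ΔE = 9.182e-29 J = 573.081 peV

This natural linewidth limits the precision of spectroscopic measurements.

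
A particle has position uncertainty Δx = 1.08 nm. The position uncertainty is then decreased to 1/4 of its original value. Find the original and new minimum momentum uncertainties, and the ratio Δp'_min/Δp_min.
Original Δp_min = 4.882 × 10^-26 kg·m/s; new Δp'_min = 1.953 × 10^-25 kg·m/s; ratio Δp'_min/Δp_min = 4.

From the uncertainty principle ΔxΔp ≥ ℏ/2, the minimum momentum uncertainty is Δp_min = ℏ/(2Δx).

Original (Δx = 1.08 nm = 1.080e-09 m):
Δp_min = (1.055e-34 J·s)/(2 × 1.080e-09 m) = 4.882e-26 kg·m/s

When Δx → (1/4)Δx:
Δp'_min = ℏ/(2 × (1/4)Δx) = 4 × ℏ/(2Δx) = 4 × Δp_min
Δp'_min = 4 × 4.882e-26 kg·m/s = 1.953e-25 kg·m/s

Since Δp_min ∝ 1/Δx, when Δx is decreased to 1/4 of its original value, Δp_min increases to 4 times its original value.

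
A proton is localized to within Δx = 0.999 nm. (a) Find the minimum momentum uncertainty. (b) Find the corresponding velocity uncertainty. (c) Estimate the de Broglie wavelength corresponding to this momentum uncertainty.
(a) Δp_min = 5.278 × 10^-26 kg·m/s
(b) Δv_min = 31.556 m/s
(c) λ_dB = 12.554 nm

Step-by-step:

(a) From the uncertainty principle:
Δp_min = ℏ/(2Δx) = (1.055e-34 J·s)/(2 × 9.990e-10 m) = 5.278e-26 kg·m/s

(b) The velocity uncertainty:
Δv = Δp/m = (5.278e-26 kg·m/s)/(1.673e-27 kg) = 3.156e+01 m/s = 31.556 m/s

(c) The de Broglie wavelength for this momentum:
λ = h/p = (6.626e-34 J·s)/(5.278e-26 kg·m/s) = 1.255e-08 m = 12.554 nm

Note: The de Broglie wavelength is comparable to the localization size, as expected from wave-particle duality.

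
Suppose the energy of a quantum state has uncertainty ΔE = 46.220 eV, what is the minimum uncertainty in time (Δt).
7.120 as

Using the energy-time uncertainty principle:
ΔEΔt ≥ ℏ/2

The minimum uncertainty in time is:
Δt_min = ℏ/(2ΔE)
Δt_min = (1.055e-34 J·s) / (2 × 7.405e-18 J)
Δt_min = 7.120e-18 s = 7.120 as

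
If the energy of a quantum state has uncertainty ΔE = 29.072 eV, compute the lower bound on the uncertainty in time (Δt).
11.320 as

Using the energy-time uncertainty principle:
ΔEΔt ≥ ℏ/2

The minimum uncertainty in time is:
Δt_min = ℏ/(2ΔE)
Δt_min = (1.055e-34 J·s) / (2 × 4.658e-18 J)
Δt_min = 1.132e-17 s = 11.320 as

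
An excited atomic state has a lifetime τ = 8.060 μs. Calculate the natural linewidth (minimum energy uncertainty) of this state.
40.832 peV

Using the energy-time uncertainty principle:
ΔEΔt ≥ ℏ/2

The lifetime τ represents the time uncertainty Δt.
The natural linewidth (minimum energy uncertainty) is:

ΔE = ℏ/(2τ)
ΔE = (1.055e-34 J·s) / (2 × 8.060e-06 s)
ΔE = 6.542e-30 J = 40.832 peV

This natural linewidth limits the precision of spectroscopic measurements.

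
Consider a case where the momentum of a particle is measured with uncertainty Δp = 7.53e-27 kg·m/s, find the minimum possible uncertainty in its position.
7.002 nm

Using the Heisenberg uncertainty principle:
ΔxΔp ≥ ℏ/2

The minimum uncertainty in position is:
Δx_min = ℏ/(2Δp)
Δx_min = (1.055e-34 J·s) / (2 × 7.530e-27 kg·m/s)
Δx_min = 7.002e-09 m = 7.002 nm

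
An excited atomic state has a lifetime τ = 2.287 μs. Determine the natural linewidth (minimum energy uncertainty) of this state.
143.903 peV

Using the energy-time uncertainty principle:
ΔEΔt ≥ ℏ/2

The lifetime τ represents the time uncertainty Δt.
The natural linewidth (minimum energy uncertainty) is:

ΔE = ℏ/(2τ)
ΔE = (1.055e-34 J·s) / (2 × 2.287e-06 s)
ΔE = 2.306e-29 J = 143.903 peV

This natural linewidth limits the precision of spectroscopic measurements.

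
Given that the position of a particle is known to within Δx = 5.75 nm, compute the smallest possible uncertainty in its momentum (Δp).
9.170 × 10^-27 kg·m/s

Using the Heisenberg uncertainty principle:
ΔxΔp ≥ ℏ/2

The minimum uncertainty in momentum is:
Δp_min = ℏ/(2Δx)
Δp_min = (1.055e-34 J·s) / (2 × 5.750e-09 m)
Δp_min = 9.170e-27 kg·m/s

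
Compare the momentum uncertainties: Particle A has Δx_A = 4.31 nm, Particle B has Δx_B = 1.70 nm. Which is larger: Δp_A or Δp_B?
Particle B has the larger minimum momentum uncertainty, by a factor of 2.54.

For each particle, the minimum momentum uncertainty is Δp_min = ℏ/(2Δx):

Particle A: Δp_A = ℏ/(2×4.310e-09 m) = 1.223e-26 kg·m/s
Particle B: Δp_B = ℏ/(2×1.700e-09 m) = 3.102e-26 kg·m/s

Ratio: Δp_B/Δp_A = 2.54

Since Δp_min ∝ 1/Δx, the particle with smaller position uncertainty (B) has larger momentum uncertainty.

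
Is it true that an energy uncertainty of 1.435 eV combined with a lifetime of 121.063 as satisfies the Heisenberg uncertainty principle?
No, it violates the uncertainty relation.

Calculate the product ΔEΔt:
ΔE = 1.435 eV = 2.299e-19 J
ΔEΔt = (2.299e-19 J) × (1.211e-16 s)
ΔEΔt = 2.783e-35 J·s

Compare to the minimum allowed value ℏ/2:
ℏ/2 = 5.273e-35 J·s

Since ΔEΔt = 2.783e-35 J·s < 5.273e-35 J·s = ℏ/2,
this violates the uncertainty relation.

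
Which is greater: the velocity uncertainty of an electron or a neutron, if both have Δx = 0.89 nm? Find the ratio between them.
The electron has the larger minimum velocity uncertainty, by a ratio of 1838.7.

For both particles, Δp_min = ℏ/(2Δx) = 5.925e-26 kg·m/s (same for both).

The velocity uncertainty is Δv = Δp/m:
- electron: Δv = 5.925e-26 / 9.109e-31 = 6.504e+04 m/s = 65.038 km/s
- neutron: Δv = 5.925e-26 / 1.675e-27 = 3.537e+01 m/s = 35.372 m/s

Ratio: 6.504e+04 / 3.537e+01 = 1838.7

The lighter particle has larger velocity uncertainty because Δv ∝ 1/m.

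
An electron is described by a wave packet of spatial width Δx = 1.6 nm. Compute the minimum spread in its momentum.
3.296 × 10^-26 kg·m/s

For a wave packet, the spatial width Δx and momentum spread Δp are related by the uncertainty principle:
ΔxΔp ≥ ℏ/2

The minimum momentum spread is:
Δp_min = ℏ/(2Δx)
Δp_min = (1.055e-34 J·s) / (2 × 1.600e-09 m)
Δp_min = 3.296e-26 kg·m/s

A wave packet cannot have both a well-defined position and well-defined momentum.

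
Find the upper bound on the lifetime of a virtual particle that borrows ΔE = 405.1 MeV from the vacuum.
8.124 × 10^-25 s

Using the energy-time uncertainty principle:
ΔEΔt ≥ ℏ/2

For a virtual particle borrowing energy ΔE, the maximum lifetime is:
Δt_max = ℏ/(2ΔE)

Converting energy:
ΔE = 405.1 MeV = 6.490e-11 J

Δt_max = (1.055e-34 J·s) / (2 × 6.490e-11 J)
Δt_max = 8.124e-25 s = 8.124 × 10^-25 s

Virtual particles with higher borrowed energy exist for shorter times.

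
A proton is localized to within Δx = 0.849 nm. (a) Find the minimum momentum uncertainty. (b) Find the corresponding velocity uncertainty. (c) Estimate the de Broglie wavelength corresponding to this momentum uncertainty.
(a) Δp_min = 6.211 × 10^-26 kg·m/s
(b) Δv_min = 37.131 m/s
(c) λ_dB = 10.669 nm

Step-by-step:

(a) From the uncertainty principle:
Δp_min = ℏ/(2Δx) = (1.055e-34 J·s)/(2 × 8.490e-10 m) = 6.211e-26 kg·m/s

(b) The velocity uncertainty:
Δv = Δp/m = (6.211e-26 kg·m/s)/(1.673e-27 kg) = 3.713e+01 m/s = 37.131 m/s

(c) The de Broglie wavelength for this momentum:
λ = h/p = (6.626e-34 J·s)/(6.211e-26 kg·m/s) = 1.067e-08 m = 10.669 nm

Note: The de Broglie wavelength is comparable to the localization size, as expected from wave-particle duality.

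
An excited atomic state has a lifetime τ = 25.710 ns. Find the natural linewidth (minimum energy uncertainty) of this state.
12.801 neV

Using the energy-time uncertainty principle:
ΔEΔt ≥ ℏ/2

The lifetime τ represents the time uncertainty Δt.
The natural linewidth (minimum energy uncertainty) is:

ΔE = ℏ/(2τ)
ΔE = (1.055e-34 J·s) / (2 × 2.571e-08 s)
ΔE = 2.051e-27 J = 12.801 neV

This natural linewidth limits the precision of spectroscopic measurements.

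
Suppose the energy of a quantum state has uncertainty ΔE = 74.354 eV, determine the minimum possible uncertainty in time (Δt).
4.426 as

Using the energy-time uncertainty principle:
ΔEΔt ≥ ℏ/2

The minimum uncertainty in time is:
Δt_min = ℏ/(2ΔE)
Δt_min = (1.055e-34 J·s) / (2 × 1.191e-17 J)
Δt_min = 4.426e-18 s = 4.426 as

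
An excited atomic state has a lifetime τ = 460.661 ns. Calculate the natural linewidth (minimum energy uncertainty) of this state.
714.421 peV

Using the energy-time uncertainty principle:
ΔEΔt ≥ ℏ/2

The lifetime τ represents the time uncertainty Δt.
The natural linewidth (minimum energy uncertainty) is:

ΔE = ℏ/(2τ)
ΔE = (1.055e-34 J·s) / (2 × 4.607e-07 s)
ΔE = 1.145e-28 J = 714.421 peV

This natural linewidth limits the precision of spectroscopic measurements.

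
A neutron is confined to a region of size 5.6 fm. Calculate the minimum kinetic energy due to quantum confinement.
165.189 keV

Using the uncertainty principle:

1. Position uncertainty: Δx ≈ 5.600e-15 m
2. Minimum momentum uncertainty: Δp = ℏ/(2Δx) = 9.416e-21 kg·m/s
3. Minimum kinetic energy:
   KE = (Δp)²/(2m) = (9.416e-21)²/(2 × 1.675e-27 kg)
   KE = 2.647e-14 J = 165.189 keV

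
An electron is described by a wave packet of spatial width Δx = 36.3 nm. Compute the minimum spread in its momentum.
1.453 × 10^-27 kg·m/s

For a wave packet, the spatial width Δx and momentum spread Δp are related by the uncertainty principle:
ΔxΔp ≥ ℏ/2

The minimum momentum spread is:
Δp_min = ℏ/(2Δx)
Δp_min = (1.055e-34 J·s) / (2 × 3.630e-08 m)
Δp_min = 1.453e-27 kg·m/s

A wave packet cannot have both a well-defined position and well-defined momentum.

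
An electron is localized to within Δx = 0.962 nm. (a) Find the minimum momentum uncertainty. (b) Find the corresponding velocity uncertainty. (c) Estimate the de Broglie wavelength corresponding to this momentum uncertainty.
(a) Δp_min = 5.481 × 10^-26 kg·m/s
(b) Δv_min = 60.170 km/s
(c) λ_dB = 12.089 nm

Step-by-step:

(a) From the uncertainty principle:
Δp_min = ℏ/(2Δx) = (1.055e-34 J·s)/(2 × 9.620e-10 m) = 5.481e-26 kg·m/s

(b) The velocity uncertainty:
Δv = Δp/m = (5.481e-26 kg·m/s)/(9.109e-31 kg) = 6.017e+04 m/s = 60.170 km/s

(c) The de Broglie wavelength for this momentum:
λ = h/p = (6.626e-34 J·s)/(5.481e-26 kg·m/s) = 1.209e-08 m = 12.089 nm

Note: The de Broglie wavelength is comparable to the localization size, as expected from wave-particle duality.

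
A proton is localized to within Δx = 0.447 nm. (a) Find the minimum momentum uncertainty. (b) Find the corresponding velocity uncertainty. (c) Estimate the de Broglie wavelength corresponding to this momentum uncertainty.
(a) Δp_min = 1.180 × 10^-25 kg·m/s
(b) Δv_min = 70.525 m/s
(c) λ_dB = 5.617 nm

Step-by-step:

(a) From the uncertainty principle:
Δp_min = ℏ/(2Δx) = (1.055e-34 J·s)/(2 × 4.470e-10 m) = 1.180e-25 kg·m/s

(b) The velocity uncertainty:
Δv = Δp/m = (1.180e-25 kg·m/s)/(1.673e-27 kg) = 7.052e+01 m/s = 70.525 m/s

(c) The de Broglie wavelength for this momentum:
λ = h/p = (6.626e-34 J·s)/(1.180e-25 kg·m/s) = 5.617e-09 m = 5.617 nm

Note: The de Broglie wavelength is comparable to the localization size, as expected from wave-particle duality.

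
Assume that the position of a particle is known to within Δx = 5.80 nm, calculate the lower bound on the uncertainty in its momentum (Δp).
9.091 × 10^-27 kg·m/s

Using the Heisenberg uncertainty principle:
ΔxΔp ≥ ℏ/2

The minimum uncertainty in momentum is:
Δp_min = ℏ/(2Δx)
Δp_min = (1.055e-34 J·s) / (2 × 5.800e-09 m)
Δp_min = 9.091e-27 kg·m/s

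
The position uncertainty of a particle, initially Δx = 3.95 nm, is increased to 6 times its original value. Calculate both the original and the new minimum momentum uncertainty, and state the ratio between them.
Original Δp_min = 1.335 × 10^-26 kg·m/s; new Δp'_min = 2.225 × 10^-27 kg·m/s; ratio Δp'_min/Δp_min = 1/6.

From the uncertainty principle ΔxΔp ≥ ℏ/2, the minimum momentum uncertainty is Δp_min = ℏ/(2Δx).

Original (Δx = 3.95 nm = 3.950e-09 m):
Δp_min = (1.055e-34 J·s)/(2 × 3.950e-09 m) = 1.335e-26 kg·m/s

When Δx → 6Δx:
Δp'_min = ℏ/(2 × 6Δx) = (1/6) × ℏ/(2Δx) = (1/6) × Δp_min
Δp'_min = 1/6 × 1.335e-26 kg·m/s = 2.225e-27 kg·m/s

Since Δp_min ∝ 1/Δx, when Δx is increased to 6 times its original value, Δp_min decreases to 1/6 of its original value.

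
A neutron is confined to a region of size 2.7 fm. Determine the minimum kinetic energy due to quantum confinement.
710.605 keV

Using the uncertainty principle:

1. Position uncertainty: Δx ≈ 2.700e-15 m
2. Minimum momentum uncertainty: Δp = ℏ/(2Δx) = 1.953e-20 kg·m/s
3. Minimum kinetic energy:
   KE = (Δp)²/(2m) = (1.953e-20)²/(2 × 1.675e-27 kg)
   KE = 1.139e-13 J = 710.605 keV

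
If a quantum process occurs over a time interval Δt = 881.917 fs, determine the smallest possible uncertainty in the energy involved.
373.171 μeV

Using the energy-time uncertainty principle:
ΔEΔt ≥ ℏ/2

The minimum uncertainty in energy is:
ΔE_min = ℏ/(2Δt)
ΔE_min = (1.055e-34 J·s) / (2 × 8.819e-13 s)
ΔE_min = 5.979e-23 J = 373.171 μeV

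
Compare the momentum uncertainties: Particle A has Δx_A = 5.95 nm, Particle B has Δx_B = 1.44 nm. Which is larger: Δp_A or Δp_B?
Particle B has the larger minimum momentum uncertainty, by a factor of 4.13.

For each particle, the minimum momentum uncertainty is Δp_min = ℏ/(2Δx):

Particle A: Δp_A = ℏ/(2×5.950e-09 m) = 8.862e-27 kg·m/s
Particle B: Δp_B = ℏ/(2×1.440e-09 m) = 3.662e-26 kg·m/s

Ratio: Δp_B/Δp_A = 4.13

Since Δp_min ∝ 1/Δx, the particle with smaller position uncertainty (B) has larger momentum uncertainty.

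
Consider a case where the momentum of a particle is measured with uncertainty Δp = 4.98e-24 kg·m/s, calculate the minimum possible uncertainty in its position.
10.588 pm

Using the Heisenberg uncertainty principle:
ΔxΔp ≥ ℏ/2

The minimum uncertainty in position is:
Δx_min = ℏ/(2Δp)
Δx_min = (1.055e-34 J·s) / (2 × 4.980e-24 kg·m/s)
Δx_min = 1.059e-11 m = 10.588 pm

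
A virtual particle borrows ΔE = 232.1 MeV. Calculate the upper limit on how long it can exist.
1.418 ys

Using the energy-time uncertainty principle:
ΔEΔt ≥ ℏ/2

For a virtual particle borrowing energy ΔE, the maximum lifetime is:
Δt_max = ℏ/(2ΔE)

Converting energy:
ΔE = 232.1 MeV = 3.719e-11 J

Δt_max = (1.055e-34 J·s) / (2 × 3.719e-11 J)
Δt_max = 1.418e-24 s = 1.418 ys

Virtual particles with higher borrowed energy exist for shorter times.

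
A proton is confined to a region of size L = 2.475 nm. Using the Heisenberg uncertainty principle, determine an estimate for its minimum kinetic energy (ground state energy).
846.845 neV

Using the uncertainty principle to estimate ground state energy:

1. The position uncertainty is approximately the confinement size:
   Δx ≈ L = 2.475e-09 m

2. From ΔxΔp ≥ ℏ/2, the minimum momentum uncertainty is:
   Δp ≈ ℏ/(2L) = 2.130e-26 kg·m/s

3. The kinetic energy is approximately:
   KE ≈ (Δp)²/(2m) = (2.130e-26)²/(2 × 1.673e-27 kg)
   KE ≈ 1.357e-25 J = 846.845 neV

This is an order-of-magnitude estimate of the ground state energy.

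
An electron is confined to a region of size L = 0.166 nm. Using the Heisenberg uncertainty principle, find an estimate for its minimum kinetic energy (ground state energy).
345.658 meV

Using the uncertainty principle to estimate ground state energy:

1. The position uncertainty is approximately the confinement size:
   Δx ≈ L = 1.660e-10 m

2. From ΔxΔp ≥ ℏ/2, the minimum momentum uncertainty is:
   Δp ≈ ℏ/(2L) = 3.176e-25 kg·m/s

3. The kinetic energy is approximately:
   KE ≈ (Δp)²/(2m) = (3.176e-25)²/(2 × 9.109e-31 kg)
   KE ≈ 5.538e-20 J = 345.658 meV

This is an order-of-magnitude estimate of the ground state energy.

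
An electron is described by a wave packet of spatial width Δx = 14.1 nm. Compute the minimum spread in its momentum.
3.740 × 10^-27 kg·m/s

For a wave packet, the spatial width Δx and momentum spread Δp are related by the uncertainty principle:
ΔxΔp ≥ ℏ/2

The minimum momentum spread is:
Δp_min = ℏ/(2Δx)
Δp_min = (1.055e-34 J·s) / (2 × 1.410e-08 m)
Δp_min = 3.740e-27 kg·m/s

A wave packet cannot have both a well-defined position and well-defined momentum.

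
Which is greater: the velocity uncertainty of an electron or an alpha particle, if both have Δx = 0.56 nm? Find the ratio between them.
The electron has the larger minimum velocity uncertainty, by a ratio of 7294.3.

For both particles, Δp_min = ℏ/(2Δx) = 9.416e-26 kg·m/s (same for both).

The velocity uncertainty is Δv = Δp/m:
- electron: Δv = 9.416e-26 / 9.109e-31 = 1.034e+05 m/s = 103.364 km/s
- alpha particle: Δv = 9.416e-26 / 6.645e-27 = 1.417e+01 m/s = 14.171 m/s

Ratio: 1.034e+05 / 1.417e+01 = 7294.3

The lighter particle has larger velocity uncertainty because Δv ∝ 1/m.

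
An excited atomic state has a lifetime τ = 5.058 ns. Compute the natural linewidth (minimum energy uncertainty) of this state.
65.066 neV

Using the energy-time uncertainty principle:
ΔEΔt ≥ ℏ/2

The lifetime τ represents the time uncertainty Δt.
The natural linewidth (minimum energy uncertainty) is:

ΔE = ℏ/(2τ)
ΔE = (1.055e-34 J·s) / (2 × 5.058e-09 s)
ΔE = 1.042e-26 J = 65.066 neV

This natural linewidth limits the precision of spectroscopic measurements.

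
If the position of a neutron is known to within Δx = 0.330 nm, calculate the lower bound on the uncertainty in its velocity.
95.397 m/s

Using the Heisenberg uncertainty principle and Δp = mΔv:
ΔxΔp ≥ ℏ/2
Δx(mΔv) ≥ ℏ/2

The minimum uncertainty in velocity is:
Δv_min = ℏ/(2mΔx)
Δv_min = (1.055e-34 J·s) / (2 × 1.675e-27 kg × 3.300e-10 m)
Δv_min = 9.540e+01 m/s = 95.397 m/s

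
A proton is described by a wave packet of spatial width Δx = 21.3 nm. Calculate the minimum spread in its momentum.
2.476 × 10^-27 kg·m/s

For a wave packet, the spatial width Δx and momentum spread Δp are related by the uncertainty principle:
ΔxΔp ≥ ℏ/2

The minimum momentum spread is:
Δp_min = ℏ/(2Δx)
Δp_min = (1.055e-34 J·s) / (2 × 2.130e-08 m)
Δp_min = 2.476e-27 kg·m/s

A wave packet cannot have both a well-defined position and well-defined momentum.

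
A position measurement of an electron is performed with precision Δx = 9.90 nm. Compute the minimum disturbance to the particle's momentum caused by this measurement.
5.326 × 10^-27 kg·m/s

The uncertainty principle implies that measuring position disturbs momentum:
ΔxΔp ≥ ℏ/2

When we measure position with precision Δx, we necessarily introduce a momentum uncertainty:
Δp ≥ ℏ/(2Δx)
Δp_min = (1.055e-34 J·s) / (2 × 9.900e-09 m)
Δp_min = 5.326e-27 kg·m/s

The more precisely we measure position, the greater the momentum disturbance.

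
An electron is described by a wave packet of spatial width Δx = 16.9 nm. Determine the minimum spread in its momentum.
3.120 × 10^-27 kg·m/s

For a wave packet, the spatial width Δx and momentum spread Δp are related by the uncertainty principle:
ΔxΔp ≥ ℏ/2

The minimum momentum spread is:
Δp_min = ℏ/(2Δx)
Δp_min = (1.055e-34 J·s) / (2 × 1.690e-08 m)
Δp_min = 3.120e-27 kg·m/s

A wave packet cannot have both a well-defined position and well-defined momentum.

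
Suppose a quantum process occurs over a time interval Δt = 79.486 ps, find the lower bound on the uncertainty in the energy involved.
4.140 μeV

Using the energy-time uncertainty principle:
ΔEΔt ≥ ℏ/2

The minimum uncertainty in energy is:
ΔE_min = ℏ/(2Δt)
ΔE_min = (1.055e-34 J·s) / (2 × 7.949e-11 s)
ΔE_min = 6.634e-25 J = 4.140 μeV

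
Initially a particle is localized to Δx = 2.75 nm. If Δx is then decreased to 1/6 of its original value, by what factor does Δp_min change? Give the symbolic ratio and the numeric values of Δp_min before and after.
Original Δp_min = 1.917 × 10^-26 kg·m/s; new Δp'_min = 1.150 × 10^-25 kg·m/s; ratio Δp'_min/Δp_min = 6.

From the uncertainty principle ΔxΔp ≥ ℏ/2, the minimum momentum uncertainty is Δp_min = ℏ/(2Δx).

Original (Δx = 2.75 nm = 2.750e-09 m):
Δp_min = (1.055e-34 J·s)/(2 × 2.750e-09 m) = 1.917e-26 kg·m/s

When Δx → (1/6)Δx:
Δp'_min = ℏ/(2 × (1/6)Δx) = 6 × ℏ/(2Δx) = 6 × Δp_min
Δp'_min = 6 × 1.917e-26 kg·m/s = 1.150e-25 kg·m/s

Since Δp_min ∝ 1/Δx, when Δx is decreased to 1/6 of its original value, Δp_min increases to 6 times its original value.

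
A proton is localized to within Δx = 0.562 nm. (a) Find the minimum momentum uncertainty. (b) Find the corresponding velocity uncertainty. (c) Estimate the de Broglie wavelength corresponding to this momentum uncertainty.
(a) Δp_min = 9.382 × 10^-26 kg·m/s
(b) Δv_min = 56.093 m/s
(c) λ_dB = 7.062 nm

Step-by-step:

(a) From the uncertainty principle:
Δp_min = ℏ/(2Δx) = (1.055e-34 J·s)/(2 × 5.620e-10 m) = 9.382e-26 kg·m/s

(b) The velocity uncertainty:
Δv = Δp/m = (9.382e-26 kg·m/s)/(1.673e-27 kg) = 5.609e+01 m/s = 56.093 m/s

(c) The de Broglie wavelength for this momentum:
λ = h/p = (6.626e-34 J·s)/(9.382e-26 kg·m/s) = 7.062e-09 m = 7.062 nm

Note: The de Broglie wavelength is comparable to the localization size, as expected from wave-particle duality.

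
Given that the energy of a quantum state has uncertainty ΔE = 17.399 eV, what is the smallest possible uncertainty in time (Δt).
18.915 as

Using the energy-time uncertainty principle:
ΔEΔt ≥ ℏ/2

The minimum uncertainty in time is:
Δt_min = ℏ/(2ΔE)
Δt_min = (1.055e-34 J·s) / (2 × 2.788e-18 J)
Δt_min = 1.892e-17 s = 18.915 as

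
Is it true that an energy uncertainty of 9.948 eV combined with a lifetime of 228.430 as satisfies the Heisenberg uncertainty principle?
Yes, it satisfies the uncertainty relation.

Calculate the product ΔEΔt:
ΔE = 9.948 eV = 1.594e-18 J
ΔEΔt = (1.594e-18 J) × (2.284e-16 s)
ΔEΔt = 3.641e-34 J·s

Compare to the minimum allowed value ℏ/2:
ℏ/2 = 5.273e-35 J·s

Since ΔEΔt = 3.641e-34 J·s ≥ 5.273e-35 J·s = ℏ/2,
this satisfies the uncertainty relation.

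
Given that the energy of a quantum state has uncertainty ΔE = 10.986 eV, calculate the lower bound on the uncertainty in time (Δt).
29.957 as

Using the energy-time uncertainty principle:
ΔEΔt ≥ ℏ/2

The minimum uncertainty in time is:
Δt_min = ℏ/(2ΔE)
Δt_min = (1.055e-34 J·s) / (2 × 1.760e-18 J)
Δt_min = 2.996e-17 s = 29.957 as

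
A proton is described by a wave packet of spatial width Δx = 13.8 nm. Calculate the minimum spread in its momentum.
3.821 × 10^-27 kg·m/s

For a wave packet, the spatial width Δx and momentum spread Δp are related by the uncertainty principle:
ΔxΔp ≥ ℏ/2

The minimum momentum spread is:
Δp_min = ℏ/(2Δx)
Δp_min = (1.055e-34 J·s) / (2 × 1.380e-08 m)
Δp_min = 3.821e-27 kg·m/s

A wave packet cannot have both a well-defined position and well-defined momentum.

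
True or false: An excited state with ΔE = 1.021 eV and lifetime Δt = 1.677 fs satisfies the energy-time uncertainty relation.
Yes, it satisfies the uncertainty relation.

Calculate the product ΔEΔt:
ΔE = 1.021 eV = 1.636e-19 J
ΔEΔt = (1.636e-19 J) × (1.677e-15 s)
ΔEΔt = 2.743e-34 J·s

Compare to the minimum allowed value ℏ/2:
ℏ/2 = 5.273e-35 J·s

Since ΔEΔt = 2.743e-34 J·s ≥ 5.273e-35 J·s = ℏ/2,
this satisfies the uncertainty relation.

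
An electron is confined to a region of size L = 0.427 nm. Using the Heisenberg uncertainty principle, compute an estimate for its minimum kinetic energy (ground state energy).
52.240 meV

Using the uncertainty principle to estimate ground state energy:

1. The position uncertainty is approximately the confinement size:
   Δx ≈ L = 4.270e-10 m

2. From ΔxΔp ≥ ℏ/2, the minimum momentum uncertainty is:
   Δp ≈ ℏ/(2L) = 1.235e-25 kg·m/s

3. The kinetic energy is approximately:
   KE ≈ (Δp)²/(2m) = (1.235e-25)²/(2 × 9.109e-31 kg)
   KE ≈ 8.370e-21 J = 52.240 meV

This is an order-of-magnitude estimate of the ground state energy.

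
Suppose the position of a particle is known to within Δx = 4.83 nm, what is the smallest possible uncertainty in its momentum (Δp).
1.092 × 10^-26 kg·m/s

Using the Heisenberg uncertainty principle:
ΔxΔp ≥ ℏ/2

The minimum uncertainty in momentum is:
Δp_min = ℏ/(2Δx)
Δp_min = (1.055e-34 J·s) / (2 × 4.830e-09 m)
Δp_min = 1.092e-26 kg·m/s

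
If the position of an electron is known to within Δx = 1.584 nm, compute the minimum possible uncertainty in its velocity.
36.543 km/s

Using the Heisenberg uncertainty principle and Δp = mΔv:
ΔxΔp ≥ ℏ/2
Δx(mΔv) ≥ ℏ/2

The minimum uncertainty in velocity is:
Δv_min = ℏ/(2mΔx)
Δv_min = (1.055e-34 J·s) / (2 × 9.109e-31 kg × 1.584e-09 m)
Δv_min = 3.654e+04 m/s = 36.543 km/s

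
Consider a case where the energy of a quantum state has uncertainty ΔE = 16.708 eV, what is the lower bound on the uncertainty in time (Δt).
19.698 as

Using the energy-time uncertainty principle:
ΔEΔt ≥ ℏ/2

The minimum uncertainty in time is:
Δt_min = ℏ/(2ΔE)
Δt_min = (1.055e-34 J·s) / (2 × 2.677e-18 J)
Δt_min = 1.970e-17 s = 19.698 as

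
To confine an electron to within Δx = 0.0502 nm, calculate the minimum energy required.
3.780 eV

Localizing a particle requires giving it sufficient momentum uncertainty:

1. From uncertainty principle: Δp ≥ ℏ/(2Δx)
   Δp_min = (1.055e-34 J·s) / (2 × 5.020e-11 m)
   Δp_min = 1.050e-24 kg·m/s

2. This momentum uncertainty corresponds to kinetic energy:
   KE ≈ (Δp)²/(2m) = (1.050e-24)²/(2 × 9.109e-31 kg)
   KE = 6.056e-19 J = 3.780 eV

Tighter localization requires more energy.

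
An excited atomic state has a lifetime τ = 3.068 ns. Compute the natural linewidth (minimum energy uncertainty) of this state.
107.271 neV

Using the energy-time uncertainty principle:
ΔEΔt ≥ ℏ/2

The lifetime τ represents the time uncertainty Δt.
The natural linewidth (minimum energy uncertainty) is:

ΔE = ℏ/(2τ)
ΔE = (1.055e-34 J·s) / (2 × 3.068e-09 s)
ΔE = 1.719e-26 J = 107.271 neV

This natural linewidth limits the precision of spectroscopic measurements.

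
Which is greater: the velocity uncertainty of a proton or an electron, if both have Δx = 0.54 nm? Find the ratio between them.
The electron has the larger minimum velocity uncertainty, by a ratio of 1836.2.

For both particles, Δp_min = ℏ/(2Δx) = 9.765e-26 kg·m/s (same for both).

The velocity uncertainty is Δv = Δp/m:
- proton: Δv = 9.765e-26 / 1.673e-27 = 5.838e+01 m/s = 58.379 m/s
- electron: Δv = 9.765e-26 / 9.109e-31 = 1.072e+05 m/s = 107.192 km/s

Ratio: 1.072e+05 / 5.838e+01 = 1836.2

The lighter particle has larger velocity uncertainty because Δv ∝ 1/m.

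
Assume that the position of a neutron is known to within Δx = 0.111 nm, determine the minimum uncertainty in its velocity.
283.614 m/s

Using the Heisenberg uncertainty principle and Δp = mΔv:
ΔxΔp ≥ ℏ/2
Δx(mΔv) ≥ ℏ/2

The minimum uncertainty in velocity is:
Δv_min = ℏ/(2mΔx)
Δv_min = (1.055e-34 J·s) / (2 × 1.675e-27 kg × 1.110e-10 m)
Δv_min = 2.836e+02 m/s = 283.614 m/s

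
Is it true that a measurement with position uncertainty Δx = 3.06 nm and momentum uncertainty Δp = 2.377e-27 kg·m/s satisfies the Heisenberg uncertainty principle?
No, it violates the uncertainty principle (impossible measurement).

Calculate the product ΔxΔp:
ΔxΔp = (3.060e-09 m) × (2.377e-27 kg·m/s)
ΔxΔp = 7.274e-36 J·s

Compare to the minimum allowed value ℏ/2:
ℏ/2 = 5.273e-35 J·s

Since ΔxΔp = 7.274e-36 J·s < 5.273e-35 J·s = ℏ/2,
the measurement violates the uncertainty principle.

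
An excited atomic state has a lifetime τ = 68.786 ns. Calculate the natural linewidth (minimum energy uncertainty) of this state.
4.784 neV

Using the energy-time uncertainty principle:
ΔEΔt ≥ ℏ/2

The lifetime τ represents the time uncertainty Δt.
The natural linewidth (minimum energy uncertainty) is:

ΔE = ℏ/(2τ)
ΔE = (1.055e-34 J·s) / (2 × 6.879e-08 s)
ΔE = 7.666e-28 J = 4.784 neV

This natural linewidth limits the precision of spectroscopic measurements.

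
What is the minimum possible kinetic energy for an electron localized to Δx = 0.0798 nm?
1.496 eV

Localizing a particle requires giving it sufficient momentum uncertainty:

1. From uncertainty principle: Δp ≥ ℏ/(2Δx)
   Δp_min = (1.055e-34 J·s) / (2 × 7.980e-11 m)
   Δp_min = 6.608e-25 kg·m/s

2. This momentum uncertainty corresponds to kinetic energy:
   KE ≈ (Δp)²/(2m) = (6.608e-25)²/(2 × 9.109e-31 kg)
   KE = 2.396e-19 J = 1.496 eV

Tighter localization requires more energy.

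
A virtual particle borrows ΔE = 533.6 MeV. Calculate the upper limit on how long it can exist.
6.168 × 10^-25 s

Using the energy-time uncertainty principle:
ΔEΔt ≥ ℏ/2

For a virtual particle borrowing energy ΔE, the maximum lifetime is:
Δt_max = ℏ/(2ΔE)

Converting energy:
ΔE = 533.6 MeV = 8.549e-11 J

Δt_max = (1.055e-34 J·s) / (2 × 8.549e-11 J)
Δt_max = 6.168e-25 s = 6.168 × 10^-25 s

Virtual particles with higher borrowed energy exist for shorter times.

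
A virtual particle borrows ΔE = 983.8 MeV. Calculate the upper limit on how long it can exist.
3.345 × 10^-25 s

Using the energy-time uncertainty principle:
ΔEΔt ≥ ℏ/2

For a virtual particle borrowing energy ΔE, the maximum lifetime is:
Δt_max = ℏ/(2ΔE)

Converting energy:
ΔE = 983.8 MeV = 1.576e-10 J

Δt_max = (1.055e-34 J·s) / (2 × 1.576e-10 J)
Δt_max = 3.345e-25 s = 3.345 × 10^-25 s

Virtual particles with higher borrowed energy exist for shorter times.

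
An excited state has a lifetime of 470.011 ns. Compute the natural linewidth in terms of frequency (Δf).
169.310 kHz

Using the energy-time uncertainty principle and E = hf:
ΔEΔt ≥ ℏ/2
hΔf·Δt ≥ ℏ/2

The minimum frequency uncertainty is:
Δf = ℏ/(2hτ) = 1/(4πτ)
Δf = 1/(4π × 4.700e-07 s)
Δf = 1.693e+05 Hz = 169.310 kHz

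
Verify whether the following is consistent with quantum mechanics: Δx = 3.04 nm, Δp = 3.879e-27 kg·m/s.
No, it violates the uncertainty principle (impossible measurement).

Calculate the product ΔxΔp:
ΔxΔp = (3.040e-09 m) × (3.879e-27 kg·m/s)
ΔxΔp = 1.179e-35 J·s

Compare to the minimum allowed value ℏ/2:
ℏ/2 = 5.273e-35 J·s

Since ΔxΔp = 1.179e-35 J·s < 5.273e-35 J·s = ℏ/2,
the measurement violates the uncertainty principle.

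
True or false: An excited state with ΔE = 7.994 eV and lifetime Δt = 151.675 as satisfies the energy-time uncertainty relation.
Yes, it satisfies the uncertainty relation.

Calculate the product ΔEΔt:
ΔE = 7.994 eV = 1.281e-18 J
ΔEΔt = (1.281e-18 J) × (1.517e-16 s)
ΔEΔt = 1.943e-34 J·s

Compare to the minimum allowed value ℏ/2:
ℏ/2 = 5.273e-35 J·s

Since ΔEΔt = 1.943e-34 J·s ≥ 5.273e-35 J·s = ℏ/2,
this satisfies the uncertainty relation.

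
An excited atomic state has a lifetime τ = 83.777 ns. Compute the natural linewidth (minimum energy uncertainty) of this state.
3.928 neV

Using the energy-time uncertainty principle:
ΔEΔt ≥ ℏ/2

The lifetime τ represents the time uncertainty Δt.
The natural linewidth (minimum energy uncertainty) is:

ΔE = ℏ/(2τ)
ΔE = (1.055e-34 J·s) / (2 × 8.378e-08 s)
ΔE = 6.294e-28 J = 3.928 neV

This natural linewidth limits the precision of spectroscopic measurements.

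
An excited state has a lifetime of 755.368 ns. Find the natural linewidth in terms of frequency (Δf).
105.349 kHz

Using the energy-time uncertainty principle and E = hf:
ΔEΔt ≥ ℏ/2
hΔf·Δt ≥ ℏ/2

The minimum frequency uncertainty is:
Δf = ℏ/(2hτ) = 1/(4πτ)
Δf = 1/(4π × 7.554e-07 s)
Δf = 1.053e+05 Hz = 105.349 kHz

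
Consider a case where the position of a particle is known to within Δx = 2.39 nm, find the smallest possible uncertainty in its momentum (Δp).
2.206 × 10^-26 kg·m/s

Using the Heisenberg uncertainty principle:
ΔxΔp ≥ ℏ/2

The minimum uncertainty in momentum is:
Δp_min = ℏ/(2Δx)
Δp_min = (1.055e-34 J·s) / (2 × 2.390e-09 m)
Δp_min = 2.206e-26 kg·m/s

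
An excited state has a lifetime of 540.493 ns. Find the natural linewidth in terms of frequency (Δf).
147.231 kHz

Using the energy-time uncertainty principle and E = hf:
ΔEΔt ≥ ℏ/2
hΔf·Δt ≥ ℏ/2

The minimum frequency uncertainty is:
Δf = ℏ/(2hτ) = 1/(4πτ)
Δf = 1/(4π × 5.405e-07 s)
Δf = 1.472e+05 Hz = 147.231 kHz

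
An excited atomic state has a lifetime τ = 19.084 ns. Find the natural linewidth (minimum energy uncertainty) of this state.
17.245 neV

Using the energy-time uncertainty principle:
ΔEΔt ≥ ℏ/2

The lifetime τ represents the time uncertainty Δt.
The natural linewidth (minimum energy uncertainty) is:

ΔE = ℏ/(2τ)
ΔE = (1.055e-34 J·s) / (2 × 1.908e-08 s)
ΔE = 2.763e-27 J = 17.245 neV

This natural linewidth limits the precision of spectroscopic measurements.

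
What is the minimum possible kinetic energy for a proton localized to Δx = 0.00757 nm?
90.524 meV

Localizing a particle requires giving it sufficient momentum uncertainty:

1. From uncertainty principle: Δp ≥ ℏ/(2Δx)
   Δp_min = (1.055e-34 J·s) / (2 × 7.570e-12 m)
   Δp_min = 6.965e-24 kg·m/s

2. This momentum uncertainty corresponds to kinetic energy:
   KE ≈ (Δp)²/(2m) = (6.965e-24)²/(2 × 1.673e-27 kg)
   KE = 1.450e-20 J = 90.524 meV

Tighter localization requires more energy.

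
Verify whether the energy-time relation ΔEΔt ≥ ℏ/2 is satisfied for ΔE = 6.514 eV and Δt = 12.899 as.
No, it violates the uncertainty relation.

Calculate the product ΔEΔt:
ΔE = 6.514 eV = 1.044e-18 J
ΔEΔt = (1.044e-18 J) × (1.290e-17 s)
ΔEΔt = 1.346e-35 J·s

Compare to the minimum allowed value ℏ/2:
ℏ/2 = 5.273e-35 J·s

Since ΔEΔt = 1.346e-35 J·s < 5.273e-35 J·s = ℏ/2,
this violates the uncertainty relation.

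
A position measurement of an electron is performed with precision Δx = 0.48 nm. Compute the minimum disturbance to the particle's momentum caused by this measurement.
1.099 × 10^-25 kg·m/s

The uncertainty principle implies that measuring position disturbs momentum:
ΔxΔp ≥ ℏ/2

When we measure position with precision Δx, we necessarily introduce a momentum uncertainty:
Δp ≥ ℏ/(2Δx)
Δp_min = (1.055e-34 J·s) / (2 × 4.800e-10 m)
Δp_min = 1.099e-25 kg·m/s

The more precisely we measure position, the greater the momentum disturbance.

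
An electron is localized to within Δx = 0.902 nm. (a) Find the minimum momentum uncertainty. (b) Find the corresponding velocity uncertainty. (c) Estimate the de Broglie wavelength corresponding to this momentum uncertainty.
(a) Δp_min = 5.846 × 10^-26 kg·m/s
(b) Δv_min = 64.173 km/s
(c) λ_dB = 11.335 nm

Step-by-step:

(a) From the uncertainty principle:
Δp_min = ℏ/(2Δx) = (1.055e-34 J·s)/(2 × 9.020e-10 m) = 5.846e-26 kg·m/s

(b) The velocity uncertainty:
Δv = Δp/m = (5.846e-26 kg·m/s)/(9.109e-31 kg) = 6.417e+04 m/s = 64.173 km/s

(c) The de Broglie wavelength for this momentum:
λ = h/p = (6.626e-34 J·s)/(5.846e-26 kg·m/s) = 1.133e-08 m = 11.335 nm

Note: The de Broglie wavelength is comparable to the localization size, as expected from wave-particle duality.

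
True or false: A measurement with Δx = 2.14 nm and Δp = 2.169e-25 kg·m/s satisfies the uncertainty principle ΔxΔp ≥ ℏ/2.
Yes, it satisfies the uncertainty principle.

Calculate the product ΔxΔp:
ΔxΔp = (2.140e-09 m) × (2.169e-25 kg·m/s)
ΔxΔp = 4.642e-34 J·s

Compare to the minimum allowed value ℏ/2:
ℏ/2 = 5.273e-35 J·s

Since ΔxΔp = 4.642e-34 J·s ≥ 5.273e-35 J·s = ℏ/2,
the measurement satisfies the uncertainty principle.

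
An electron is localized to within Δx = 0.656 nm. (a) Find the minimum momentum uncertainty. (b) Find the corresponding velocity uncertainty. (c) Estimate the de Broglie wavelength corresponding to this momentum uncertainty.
(a) Δp_min = 8.038 × 10^-26 kg·m/s
(b) Δv_min = 88.238 km/s
(c) λ_dB = 8.244 nm

Step-by-step:

(a) From the uncertainty principle:
Δp_min = ℏ/(2Δx) = (1.055e-34 J·s)/(2 × 6.560e-10 m) = 8.038e-26 kg·m/s

(b) The velocity uncertainty:
Δv = Δp/m = (8.038e-26 kg·m/s)/(9.109e-31 kg) = 8.824e+04 m/s = 88.238 km/s

(c) The de Broglie wavelength for this momentum:
λ = h/p = (6.626e-34 J·s)/(8.038e-26 kg·m/s) = 8.244e-09 m = 8.244 nm

Note: The de Broglie wavelength is comparable to the localization size, as expected from wave-particle duality.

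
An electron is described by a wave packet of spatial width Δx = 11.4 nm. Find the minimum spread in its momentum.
4.625 × 10^-27 kg·m/s

For a wave packet, the spatial width Δx and momentum spread Δp are related by the uncertainty principle:
ΔxΔp ≥ ℏ/2

The minimum momentum spread is:
Δp_min = ℏ/(2Δx)
Δp_min = (1.055e-34 J·s) / (2 × 1.140e-08 m)
Δp_min = 4.625e-27 kg·m/s

A wave packet cannot have both a well-defined position and well-defined momentum.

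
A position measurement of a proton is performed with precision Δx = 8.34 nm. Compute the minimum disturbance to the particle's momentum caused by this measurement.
6.322 × 10^-27 kg·m/s

The uncertainty principle implies that measuring position disturbs momentum:
ΔxΔp ≥ ℏ/2

When we measure position with precision Δx, we necessarily introduce a momentum uncertainty:
Δp ≥ ℏ/(2Δx)
Δp_min = (1.055e-34 J·s) / (2 × 8.340e-09 m)
Δp_min = 6.322e-27 kg·m/s

The more precisely we measure position, the greater the momentum disturbance.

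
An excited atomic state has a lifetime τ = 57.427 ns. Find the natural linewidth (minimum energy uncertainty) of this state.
5.731 neV

Using the energy-time uncertainty principle:
ΔEΔt ≥ ℏ/2

The lifetime τ represents the time uncertainty Δt.
The natural linewidth (minimum energy uncertainty) is:

ΔE = ℏ/(2τ)
ΔE = (1.055e-34 J·s) / (2 × 5.743e-08 s)
ΔE = 9.182e-28 J = 5.731 neV

This natural linewidth limits the precision of spectroscopic measurements.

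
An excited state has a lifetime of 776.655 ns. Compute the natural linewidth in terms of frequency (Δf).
102.462 kHz

Using the energy-time uncertainty principle and E = hf:
ΔEΔt ≥ ℏ/2
hΔf·Δt ≥ ℏ/2

The minimum frequency uncertainty is:
Δf = ℏ/(2hτ) = 1/(4πτ)
Δf = 1/(4π × 7.767e-07 s)
Δf = 1.025e+05 Hz = 102.462 kHz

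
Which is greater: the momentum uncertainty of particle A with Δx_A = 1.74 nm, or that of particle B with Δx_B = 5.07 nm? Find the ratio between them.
Particle A has the larger minimum momentum uncertainty, by a factor of 2.91.

For each particle, the minimum momentum uncertainty is Δp_min = ℏ/(2Δx):

Particle A: Δp_A = ℏ/(2×1.740e-09 m) = 3.030e-26 kg·m/s
Particle B: Δp_B = ℏ/(2×5.070e-09 m) = 1.040e-26 kg·m/s

Ratio: Δp_A/Δp_B = 2.91

Since Δp_min ∝ 1/Δx, the particle with smaller position uncertainty (A) has larger momentum uncertainty.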